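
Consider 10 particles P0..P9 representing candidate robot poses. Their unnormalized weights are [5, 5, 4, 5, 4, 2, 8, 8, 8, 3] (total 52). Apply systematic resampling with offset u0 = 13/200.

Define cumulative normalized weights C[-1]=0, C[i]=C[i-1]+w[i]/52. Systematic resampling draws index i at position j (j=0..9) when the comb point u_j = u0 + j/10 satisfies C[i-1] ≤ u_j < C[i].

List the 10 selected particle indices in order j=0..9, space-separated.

0 1 2 3 5 6 7 7 8 9

C = [5/52, 5/26, 7/26, 19/52, 23/52, 25/52, 33/52, 41/52, 49/52, 1]
j=0: u_0=13/200 ∈ [0, 5/52) → index 0
j=1: u_1=33/200 ∈ [5/52, 5/26) → index 1
j=2: u_2=53/200 ∈ [5/26, 7/26) → index 2
j=3: u_3=73/200 ∈ [7/26, 19/52) → index 3
j=4: u_4=93/200 ∈ [23/52, 25/52) → index 5
j=5: u_5=113/200 ∈ [25/52, 33/52) → index 6
j=6: u_6=133/200 ∈ [33/52, 41/52) → index 7
j=7: u_7=153/200 ∈ [33/52, 41/52) → index 7
j=8: u_8=173/200 ∈ [41/52, 49/52) → index 8
j=9: u_9=193/200 ∈ [49/52, 1) → index 9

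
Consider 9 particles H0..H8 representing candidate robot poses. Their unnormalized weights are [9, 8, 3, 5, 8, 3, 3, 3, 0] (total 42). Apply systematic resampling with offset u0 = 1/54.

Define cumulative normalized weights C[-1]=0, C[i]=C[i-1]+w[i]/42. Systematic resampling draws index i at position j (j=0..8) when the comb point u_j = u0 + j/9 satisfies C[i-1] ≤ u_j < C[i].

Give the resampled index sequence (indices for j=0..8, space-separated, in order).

C = [3/14, 17/42, 10/21, 25/42, 11/14, 6/7, 13/14, 1, 1]
j=0: u_0=1/54 ∈ [0, 3/14) → index 0
j=1: u_1=7/54 ∈ [0, 3/14) → index 0
j=2: u_2=13/54 ∈ [3/14, 17/42) → index 1
j=3: u_3=19/54 ∈ [3/14, 17/42) → index 1
j=4: u_4=25/54 ∈ [17/42, 10/21) → index 2
j=5: u_5=31/54 ∈ [10/21, 25/42) → index 3
j=6: u_6=37/54 ∈ [25/42, 11/14) → index 4
j=7: u_7=43/54 ∈ [11/14, 6/7) → index 5
j=8: u_8=49/54 ∈ [6/7, 13/14) → index 6

0 0 1 1 2 3 4 5 6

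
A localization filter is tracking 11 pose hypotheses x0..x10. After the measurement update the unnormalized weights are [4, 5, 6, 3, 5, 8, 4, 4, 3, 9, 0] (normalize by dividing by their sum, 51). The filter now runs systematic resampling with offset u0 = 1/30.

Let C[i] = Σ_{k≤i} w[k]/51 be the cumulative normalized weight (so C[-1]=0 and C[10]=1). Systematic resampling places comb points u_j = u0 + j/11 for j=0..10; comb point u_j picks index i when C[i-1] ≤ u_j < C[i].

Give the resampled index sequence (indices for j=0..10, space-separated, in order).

0 1 2 3 4 5 5 6 7 9 9

C = [4/51, 3/17, 5/17, 6/17, 23/51, 31/51, 35/51, 13/17, 14/17, 1, 1]
j=0: u_0=1/30 ∈ [0, 4/51) → index 0
j=1: u_1=41/330 ∈ [4/51, 3/17) → index 1
j=2: u_2=71/330 ∈ [3/17, 5/17) → index 2
j=3: u_3=101/330 ∈ [5/17, 6/17) → index 3
j=4: u_4=131/330 ∈ [6/17, 23/51) → index 4
j=5: u_5=161/330 ∈ [23/51, 31/51) → index 5
j=6: u_6=191/330 ∈ [23/51, 31/51) → index 5
j=7: u_7=221/330 ∈ [31/51, 35/51) → index 6
j=8: u_8=251/330 ∈ [35/51, 13/17) → index 7
j=9: u_9=281/330 ∈ [14/17, 1) → index 9
j=10: u_10=311/330 ∈ [14/17, 1) → index 9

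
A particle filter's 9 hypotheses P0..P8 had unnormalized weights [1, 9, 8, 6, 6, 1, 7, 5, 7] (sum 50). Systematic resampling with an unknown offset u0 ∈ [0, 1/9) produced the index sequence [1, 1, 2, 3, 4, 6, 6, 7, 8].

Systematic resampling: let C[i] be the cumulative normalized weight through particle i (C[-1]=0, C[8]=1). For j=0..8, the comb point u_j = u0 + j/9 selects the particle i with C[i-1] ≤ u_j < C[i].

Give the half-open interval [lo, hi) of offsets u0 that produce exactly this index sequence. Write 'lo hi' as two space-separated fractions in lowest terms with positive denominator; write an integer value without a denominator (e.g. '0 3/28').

C = [1/50, 1/5, 9/25, 12/25, 3/5, 31/50, 19/25, 43/50, 1]
j=0 picked index 1: u0 ∈ [1/50, 1/5)
j=1 picked index 1: u0 ∈ [-41/450, 4/45)
j=2 picked index 2: u0 ∈ [-1/45, 31/225)
j=3 picked index 3: u0 ∈ [2/75, 11/75)
j=4 picked index 4: u0 ∈ [8/225, 7/45)
j=5 picked index 6: u0 ∈ [29/450, 46/225)
j=6 picked index 6: u0 ∈ [-7/150, 7/75)
j=7 picked index 7: u0 ∈ [-4/225, 37/450)
j=8 picked index 8: u0 ∈ [-13/450, 1/9)
intersection: [29/450, 37/450)

29/450 37/450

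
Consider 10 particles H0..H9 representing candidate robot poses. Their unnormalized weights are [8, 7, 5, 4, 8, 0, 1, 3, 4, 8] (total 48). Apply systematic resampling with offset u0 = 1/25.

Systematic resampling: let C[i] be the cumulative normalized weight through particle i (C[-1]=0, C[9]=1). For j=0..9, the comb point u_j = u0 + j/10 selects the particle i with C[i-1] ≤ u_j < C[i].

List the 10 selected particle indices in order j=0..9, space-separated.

C = [1/6, 5/16, 5/12, 1/2, 2/3, 2/3, 11/16, 3/4, 5/6, 1]
j=0: u_0=1/25 ∈ [0, 1/6) → index 0
j=1: u_1=7/50 ∈ [0, 1/6) → index 0
j=2: u_2=6/25 ∈ [1/6, 5/16) → index 1
j=3: u_3=17/50 ∈ [5/16, 5/12) → index 2
j=4: u_4=11/25 ∈ [5/12, 1/2) → index 3
j=5: u_5=27/50 ∈ [1/2, 2/3) → index 4
j=6: u_6=16/25 ∈ [1/2, 2/3) → index 4
j=7: u_7=37/50 ∈ [11/16, 3/4) → index 7
j=8: u_8=21/25 ∈ [5/6, 1) → index 9
j=9: u_9=47/50 ∈ [5/6, 1) → index 9

0 0 1 2 3 4 4 7 9 9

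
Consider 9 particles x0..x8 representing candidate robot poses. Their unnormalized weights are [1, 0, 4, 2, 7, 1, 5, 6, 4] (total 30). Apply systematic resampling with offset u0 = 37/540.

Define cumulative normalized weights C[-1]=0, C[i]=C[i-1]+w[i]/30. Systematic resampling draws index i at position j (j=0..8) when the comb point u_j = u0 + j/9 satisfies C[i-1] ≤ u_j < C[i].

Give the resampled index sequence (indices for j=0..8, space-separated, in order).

C = [1/30, 1/30, 1/6, 7/30, 7/15, 1/2, 2/3, 13/15, 1]
j=0: u_0=37/540 ∈ [1/30, 1/6) → index 2
j=1: u_1=97/540 ∈ [1/6, 7/30) → index 3
j=2: u_2=157/540 ∈ [7/30, 7/15) → index 4
j=3: u_3=217/540 ∈ [7/30, 7/15) → index 4
j=4: u_4=277/540 ∈ [1/2, 2/3) → index 6
j=5: u_5=337/540 ∈ [1/2, 2/3) → index 6
j=6: u_6=397/540 ∈ [2/3, 13/15) → index 7
j=7: u_7=457/540 ∈ [2/3, 13/15) → index 7
j=8: u_8=517/540 ∈ [13/15, 1) → index 8

2 3 4 4 6 6 7 7 8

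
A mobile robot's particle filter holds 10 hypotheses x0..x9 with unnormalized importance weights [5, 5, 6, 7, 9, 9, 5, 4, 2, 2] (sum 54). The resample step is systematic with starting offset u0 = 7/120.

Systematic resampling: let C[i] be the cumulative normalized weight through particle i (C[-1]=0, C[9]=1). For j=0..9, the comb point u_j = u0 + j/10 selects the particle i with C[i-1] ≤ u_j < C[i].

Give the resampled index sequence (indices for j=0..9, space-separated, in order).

C = [5/54, 5/27, 8/27, 23/54, 16/27, 41/54, 23/27, 25/27, 26/27, 1]
j=0: u_0=7/120 ∈ [0, 5/54) → index 0
j=1: u_1=19/120 ∈ [5/54, 5/27) → index 1
j=2: u_2=31/120 ∈ [5/27, 8/27) → index 2
j=3: u_3=43/120 ∈ [8/27, 23/54) → index 3
j=4: u_4=11/24 ∈ [23/54, 16/27) → index 4
j=5: u_5=67/120 ∈ [23/54, 16/27) → index 4
j=6: u_6=79/120 ∈ [16/27, 41/54) → index 5
j=7: u_7=91/120 ∈ [16/27, 41/54) → index 5
j=8: u_8=103/120 ∈ [23/27, 25/27) → index 7
j=9: u_9=23/24 ∈ [25/27, 26/27) → index 8

0 1 2 3 4 4 5 5 7 8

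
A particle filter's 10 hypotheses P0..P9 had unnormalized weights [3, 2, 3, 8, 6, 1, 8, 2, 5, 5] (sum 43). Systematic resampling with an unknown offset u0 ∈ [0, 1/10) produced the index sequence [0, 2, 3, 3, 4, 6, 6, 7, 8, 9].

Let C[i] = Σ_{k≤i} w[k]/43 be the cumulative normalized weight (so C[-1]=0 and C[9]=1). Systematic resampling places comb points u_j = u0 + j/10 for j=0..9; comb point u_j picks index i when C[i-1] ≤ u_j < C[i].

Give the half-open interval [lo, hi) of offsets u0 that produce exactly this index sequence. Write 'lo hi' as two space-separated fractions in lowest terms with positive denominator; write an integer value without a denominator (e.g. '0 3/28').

3/86 29/430

C = [3/43, 5/43, 8/43, 16/43, 22/43, 23/43, 31/43, 33/43, 38/43, 1]
j=0 picked index 0: u0 ∈ [0, 3/43)
j=1 picked index 2: u0 ∈ [7/430, 37/430)
j=2 picked index 3: u0 ∈ [-3/215, 37/215)
j=3 picked index 3: u0 ∈ [-49/430, 31/430)
j=4 picked index 4: u0 ∈ [-6/215, 24/215)
j=5 picked index 6: u0 ∈ [3/86, 19/86)
j=6 picked index 6: u0 ∈ [-14/215, 26/215)
j=7 picked index 7: u0 ∈ [9/430, 29/430)
j=8 picked index 8: u0 ∈ [-7/215, 18/215)
j=9 picked index 9: u0 ∈ [-7/430, 1/10)
intersection: [3/86, 29/430)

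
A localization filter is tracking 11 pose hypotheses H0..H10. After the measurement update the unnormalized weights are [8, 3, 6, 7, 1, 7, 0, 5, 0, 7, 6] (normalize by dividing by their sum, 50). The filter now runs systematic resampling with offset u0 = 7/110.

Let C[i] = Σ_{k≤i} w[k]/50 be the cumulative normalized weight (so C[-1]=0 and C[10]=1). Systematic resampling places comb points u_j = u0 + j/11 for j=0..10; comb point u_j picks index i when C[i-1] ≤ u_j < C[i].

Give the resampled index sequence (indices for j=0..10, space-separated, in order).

C = [4/25, 11/50, 17/50, 12/25, 1/2, 16/25, 16/25, 37/50, 37/50, 22/25, 1]
j=0: u_0=7/110 ∈ [0, 4/25) → index 0
j=1: u_1=17/110 ∈ [0, 4/25) → index 0
j=2: u_2=27/110 ∈ [11/50, 17/50) → index 2
j=3: u_3=37/110 ∈ [11/50, 17/50) → index 2
j=4: u_4=47/110 ∈ [17/50, 12/25) → index 3
j=5: u_5=57/110 ∈ [1/2, 16/25) → index 5
j=6: u_6=67/110 ∈ [1/2, 16/25) → index 5
j=7: u_7=7/10 ∈ [16/25, 37/50) → index 7
j=8: u_8=87/110 ∈ [37/50, 22/25) → index 9
j=9: u_9=97/110 ∈ [22/25, 1) → index 10
j=10: u_10=107/110 ∈ [22/25, 1) → index 10

0 0 2 2 3 5 5 7 9 10 10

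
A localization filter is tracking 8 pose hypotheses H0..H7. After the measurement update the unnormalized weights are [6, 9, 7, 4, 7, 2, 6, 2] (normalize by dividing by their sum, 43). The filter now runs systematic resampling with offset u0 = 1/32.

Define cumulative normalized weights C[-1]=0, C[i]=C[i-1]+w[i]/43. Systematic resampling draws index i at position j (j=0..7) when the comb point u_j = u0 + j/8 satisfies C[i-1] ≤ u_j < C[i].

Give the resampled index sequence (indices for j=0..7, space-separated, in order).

C = [6/43, 15/43, 22/43, 26/43, 33/43, 35/43, 41/43, 1]
j=0: u_0=1/32 ∈ [0, 6/43) → index 0
j=1: u_1=5/32 ∈ [6/43, 15/43) → index 1
j=2: u_2=9/32 ∈ [6/43, 15/43) → index 1
j=3: u_3=13/32 ∈ [15/43, 22/43) → index 2
j=4: u_4=17/32 ∈ [22/43, 26/43) → index 3
j=5: u_5=21/32 ∈ [26/43, 33/43) → index 4
j=6: u_6=25/32 ∈ [33/43, 35/43) → index 5
j=7: u_7=29/32 ∈ [35/43, 41/43) → index 6

0 1 1 2 3 4 5 6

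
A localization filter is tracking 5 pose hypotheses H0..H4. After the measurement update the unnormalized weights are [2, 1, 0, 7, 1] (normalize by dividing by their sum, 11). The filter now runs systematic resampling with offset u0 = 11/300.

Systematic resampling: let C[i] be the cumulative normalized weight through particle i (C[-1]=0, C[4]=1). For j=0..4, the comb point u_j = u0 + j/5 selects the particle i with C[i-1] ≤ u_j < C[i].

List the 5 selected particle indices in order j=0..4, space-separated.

0 1 3 3 3

C = [2/11, 3/11, 3/11, 10/11, 1]
j=0: u_0=11/300 ∈ [0, 2/11) → index 0
j=1: u_1=71/300 ∈ [2/11, 3/11) → index 1
j=2: u_2=131/300 ∈ [3/11, 10/11) → index 3
j=3: u_3=191/300 ∈ [3/11, 10/11) → index 3
j=4: u_4=251/300 ∈ [3/11, 10/11) → index 3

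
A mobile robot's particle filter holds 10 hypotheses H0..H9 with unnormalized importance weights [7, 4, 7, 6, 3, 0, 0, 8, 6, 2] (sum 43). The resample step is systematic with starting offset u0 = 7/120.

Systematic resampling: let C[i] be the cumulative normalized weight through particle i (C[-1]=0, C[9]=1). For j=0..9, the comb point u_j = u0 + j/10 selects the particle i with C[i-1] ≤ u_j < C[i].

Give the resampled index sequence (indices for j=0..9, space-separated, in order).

0 0 2 2 3 4 7 7 8 9

C = [7/43, 11/43, 18/43, 24/43, 27/43, 27/43, 27/43, 35/43, 41/43, 1]
j=0: u_0=7/120 ∈ [0, 7/43) → index 0
j=1: u_1=19/120 ∈ [0, 7/43) → index 0
j=2: u_2=31/120 ∈ [11/43, 18/43) → index 2
j=3: u_3=43/120 ∈ [11/43, 18/43) → index 2
j=4: u_4=11/24 ∈ [18/43, 24/43) → index 3
j=5: u_5=67/120 ∈ [24/43, 27/43) → index 4
j=6: u_6=79/120 ∈ [27/43, 35/43) → index 7
j=7: u_7=91/120 ∈ [27/43, 35/43) → index 7
j=8: u_8=103/120 ∈ [35/43, 41/43) → index 8
j=9: u_9=23/24 ∈ [41/43, 1) → index 9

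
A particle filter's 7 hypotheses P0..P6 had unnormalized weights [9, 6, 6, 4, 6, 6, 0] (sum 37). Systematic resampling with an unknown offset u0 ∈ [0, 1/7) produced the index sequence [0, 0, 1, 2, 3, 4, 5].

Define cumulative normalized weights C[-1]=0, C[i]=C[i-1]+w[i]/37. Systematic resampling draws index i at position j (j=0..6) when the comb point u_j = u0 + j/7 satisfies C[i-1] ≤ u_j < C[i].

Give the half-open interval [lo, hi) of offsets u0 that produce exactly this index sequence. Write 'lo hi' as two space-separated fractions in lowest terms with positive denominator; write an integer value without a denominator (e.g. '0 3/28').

C = [9/37, 15/37, 21/37, 25/37, 31/37, 1, 1]
j=0 picked index 0: u0 ∈ [0, 9/37)
j=1 picked index 0: u0 ∈ [-1/7, 26/259)
j=2 picked index 1: u0 ∈ [-11/259, 31/259)
j=3 picked index 2: u0 ∈ [-6/259, 36/259)
j=4 picked index 3: u0 ∈ [-1/259, 27/259)
j=5 picked index 4: u0 ∈ [-10/259, 32/259)
j=6 picked index 5: u0 ∈ [-5/259, 1/7)
intersection: [0, 26/259)

0 26/259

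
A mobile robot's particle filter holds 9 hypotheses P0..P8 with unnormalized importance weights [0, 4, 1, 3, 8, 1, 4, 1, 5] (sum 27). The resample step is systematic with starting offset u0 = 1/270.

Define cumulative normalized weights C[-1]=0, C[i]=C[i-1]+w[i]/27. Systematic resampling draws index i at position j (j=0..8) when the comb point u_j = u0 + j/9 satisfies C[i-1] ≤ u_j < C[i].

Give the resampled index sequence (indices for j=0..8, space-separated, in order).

1 1 3 4 4 4 6 7 8

C = [0, 4/27, 5/27, 8/27, 16/27, 17/27, 7/9, 22/27, 1]
j=0: u_0=1/270 ∈ [0, 4/27) → index 1
j=1: u_1=31/270 ∈ [0, 4/27) → index 1
j=2: u_2=61/270 ∈ [5/27, 8/27) → index 3
j=3: u_3=91/270 ∈ [8/27, 16/27) → index 4
j=4: u_4=121/270 ∈ [8/27, 16/27) → index 4
j=5: u_5=151/270 ∈ [8/27, 16/27) → index 4
j=6: u_6=181/270 ∈ [17/27, 7/9) → index 6
j=7: u_7=211/270 ∈ [7/9, 22/27) → index 7
j=8: u_8=241/270 ∈ [22/27, 1) → index 8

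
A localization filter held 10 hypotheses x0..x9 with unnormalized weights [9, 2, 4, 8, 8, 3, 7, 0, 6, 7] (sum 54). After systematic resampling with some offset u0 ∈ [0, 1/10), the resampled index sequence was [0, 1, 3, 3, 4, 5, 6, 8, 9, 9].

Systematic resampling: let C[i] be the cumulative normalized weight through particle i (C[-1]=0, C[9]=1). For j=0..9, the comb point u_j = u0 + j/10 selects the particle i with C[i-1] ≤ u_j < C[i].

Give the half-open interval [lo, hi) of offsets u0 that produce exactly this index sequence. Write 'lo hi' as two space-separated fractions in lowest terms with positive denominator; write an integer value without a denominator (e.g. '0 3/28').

C = [1/6, 11/54, 5/18, 23/54, 31/54, 17/27, 41/54, 41/54, 47/54, 1]
j=0 picked index 0: u0 ∈ [0, 1/6)
j=1 picked index 1: u0 ∈ [1/15, 14/135)
j=2 picked index 3: u0 ∈ [7/90, 61/270)
j=3 picked index 3: u0 ∈ [-1/45, 17/135)
j=4 picked index 4: u0 ∈ [7/270, 47/270)
j=5 picked index 5: u0 ∈ [2/27, 7/54)
j=6 picked index 6: u0 ∈ [4/135, 43/270)
j=7 picked index 8: u0 ∈ [8/135, 23/135)
j=8 picked index 9: u0 ∈ [19/270, 1/5)
j=9 picked index 9: u0 ∈ [-4/135, 1/10)
intersection: [7/90, 1/10)

7/90 1/10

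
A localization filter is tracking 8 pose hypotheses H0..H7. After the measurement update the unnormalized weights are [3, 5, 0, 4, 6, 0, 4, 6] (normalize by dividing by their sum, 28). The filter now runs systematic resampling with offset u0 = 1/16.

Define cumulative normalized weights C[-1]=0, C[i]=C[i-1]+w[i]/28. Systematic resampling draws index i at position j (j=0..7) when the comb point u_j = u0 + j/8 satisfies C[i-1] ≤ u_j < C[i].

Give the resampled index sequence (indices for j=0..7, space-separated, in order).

C = [3/28, 2/7, 2/7, 3/7, 9/14, 9/14, 11/14, 1]
j=0: u_0=1/16 ∈ [0, 3/28) → index 0
j=1: u_1=3/16 ∈ [3/28, 2/7) → index 1
j=2: u_2=5/16 ∈ [2/7, 3/7) → index 3
j=3: u_3=7/16 ∈ [3/7, 9/14) → index 4
j=4: u_4=9/16 ∈ [3/7, 9/14) → index 4
j=5: u_5=11/16 ∈ [9/14, 11/14) → index 6
j=6: u_6=13/16 ∈ [11/14, 1) → index 7
j=7: u_7=15/16 ∈ [11/14, 1) → index 7

0 1 3 4 4 6 7 7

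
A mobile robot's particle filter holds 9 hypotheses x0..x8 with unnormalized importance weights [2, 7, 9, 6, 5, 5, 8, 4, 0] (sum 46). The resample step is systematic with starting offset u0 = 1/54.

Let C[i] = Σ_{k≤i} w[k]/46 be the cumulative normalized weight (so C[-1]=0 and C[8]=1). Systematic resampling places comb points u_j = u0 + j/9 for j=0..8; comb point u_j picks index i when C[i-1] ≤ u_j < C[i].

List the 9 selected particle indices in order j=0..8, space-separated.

0 1 2 2 3 4 5 6 6

C = [1/23, 9/46, 9/23, 12/23, 29/46, 17/23, 21/23, 1, 1]
j=0: u_0=1/54 ∈ [0, 1/23) → index 0
j=1: u_1=7/54 ∈ [1/23, 9/46) → index 1
j=2: u_2=13/54 ∈ [9/46, 9/23) → index 2
j=3: u_3=19/54 ∈ [9/46, 9/23) → index 2
j=4: u_4=25/54 ∈ [9/23, 12/23) → index 3
j=5: u_5=31/54 ∈ [12/23, 29/46) → index 4
j=6: u_6=37/54 ∈ [29/46, 17/23) → index 5
j=7: u_7=43/54 ∈ [17/23, 21/23) → index 6
j=8: u_8=49/54 ∈ [17/23, 21/23) → index 6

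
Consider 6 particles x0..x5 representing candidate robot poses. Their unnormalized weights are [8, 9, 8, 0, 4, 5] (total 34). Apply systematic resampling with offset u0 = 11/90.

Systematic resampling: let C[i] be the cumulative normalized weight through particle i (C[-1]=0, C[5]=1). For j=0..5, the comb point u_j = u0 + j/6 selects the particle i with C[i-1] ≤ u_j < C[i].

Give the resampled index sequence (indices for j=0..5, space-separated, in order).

C = [4/17, 1/2, 25/34, 25/34, 29/34, 1]
j=0: u_0=11/90 ∈ [0, 4/17) → index 0
j=1: u_1=13/45 ∈ [4/17, 1/2) → index 1
j=2: u_2=41/90 ∈ [4/17, 1/2) → index 1
j=3: u_3=28/45 ∈ [1/2, 25/34) → index 2
j=4: u_4=71/90 ∈ [25/34, 29/34) → index 4
j=5: u_5=43/45 ∈ [29/34, 1) → index 5

0 1 1 2 4 5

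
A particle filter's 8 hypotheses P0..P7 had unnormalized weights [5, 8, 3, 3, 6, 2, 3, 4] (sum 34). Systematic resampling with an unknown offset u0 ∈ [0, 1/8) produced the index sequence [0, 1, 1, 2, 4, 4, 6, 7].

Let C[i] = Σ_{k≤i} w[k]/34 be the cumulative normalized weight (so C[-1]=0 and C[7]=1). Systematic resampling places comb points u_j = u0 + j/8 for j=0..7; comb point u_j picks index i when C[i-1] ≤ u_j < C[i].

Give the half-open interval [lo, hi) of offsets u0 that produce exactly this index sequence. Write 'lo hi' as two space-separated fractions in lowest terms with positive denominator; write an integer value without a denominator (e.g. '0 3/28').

C = [5/34, 13/34, 8/17, 19/34, 25/34, 27/34, 15/17, 1]
j=0 picked index 0: u0 ∈ [0, 5/34)
j=1 picked index 1: u0 ∈ [3/136, 35/136)
j=2 picked index 1: u0 ∈ [-7/68, 9/68)
j=3 picked index 2: u0 ∈ [1/136, 13/136)
j=4 picked index 4: u0 ∈ [1/17, 4/17)
j=5 picked index 4: u0 ∈ [-9/136, 15/136)
j=6 picked index 6: u0 ∈ [3/68, 9/68)
j=7 picked index 7: u0 ∈ [1/136, 1/8)
intersection: [1/17, 13/136)

1/17 13/136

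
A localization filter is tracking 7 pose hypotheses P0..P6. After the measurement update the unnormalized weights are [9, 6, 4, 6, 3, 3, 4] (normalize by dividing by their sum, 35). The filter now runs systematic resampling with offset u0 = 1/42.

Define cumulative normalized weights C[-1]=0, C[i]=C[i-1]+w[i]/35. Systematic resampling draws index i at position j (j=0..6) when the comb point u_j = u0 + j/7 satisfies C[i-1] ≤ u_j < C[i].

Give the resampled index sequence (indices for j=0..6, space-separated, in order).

C = [9/35, 3/7, 19/35, 5/7, 4/5, 31/35, 1]
j=0: u_0=1/42 ∈ [0, 9/35) → index 0
j=1: u_1=1/6 ∈ [0, 9/35) → index 0
j=2: u_2=13/42 ∈ [9/35, 3/7) → index 1
j=3: u_3=19/42 ∈ [3/7, 19/35) → index 2
j=4: u_4=25/42 ∈ [19/35, 5/7) → index 3
j=5: u_5=31/42 ∈ [5/7, 4/5) → index 4
j=6: u_6=37/42 ∈ [4/5, 31/35) → index 5

0 0 1 2 3 4 5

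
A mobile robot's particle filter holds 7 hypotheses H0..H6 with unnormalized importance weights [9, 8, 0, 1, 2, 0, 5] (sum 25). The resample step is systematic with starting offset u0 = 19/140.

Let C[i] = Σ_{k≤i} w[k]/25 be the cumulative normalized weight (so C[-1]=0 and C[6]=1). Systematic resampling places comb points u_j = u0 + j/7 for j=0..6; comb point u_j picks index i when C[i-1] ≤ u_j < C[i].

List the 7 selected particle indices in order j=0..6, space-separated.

0 0 1 1 3 6 6

C = [9/25, 17/25, 17/25, 18/25, 4/5, 4/5, 1]
j=0: u_0=19/140 ∈ [0, 9/25) → index 0
j=1: u_1=39/140 ∈ [0, 9/25) → index 0
j=2: u_2=59/140 ∈ [9/25, 17/25) → index 1
j=3: u_3=79/140 ∈ [9/25, 17/25) → index 1
j=4: u_4=99/140 ∈ [17/25, 18/25) → index 3
j=5: u_5=17/20 ∈ [4/5, 1) → index 6
j=6: u_6=139/140 ∈ [4/5, 1) → index 6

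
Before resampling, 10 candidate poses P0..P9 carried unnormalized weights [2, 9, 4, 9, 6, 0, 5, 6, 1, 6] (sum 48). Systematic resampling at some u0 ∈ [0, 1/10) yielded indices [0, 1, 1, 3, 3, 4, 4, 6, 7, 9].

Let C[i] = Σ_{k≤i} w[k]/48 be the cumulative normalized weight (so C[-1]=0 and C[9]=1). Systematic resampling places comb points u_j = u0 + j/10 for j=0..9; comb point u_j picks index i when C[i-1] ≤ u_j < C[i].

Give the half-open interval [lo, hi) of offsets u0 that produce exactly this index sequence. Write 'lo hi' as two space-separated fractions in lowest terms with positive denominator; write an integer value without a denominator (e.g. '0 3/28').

1/80 1/40

C = [1/24, 11/48, 5/16, 1/2, 5/8, 5/8, 35/48, 41/48, 7/8, 1]
j=0 picked index 0: u0 ∈ [0, 1/24)
j=1 picked index 1: u0 ∈ [-7/120, 31/240)
j=2 picked index 1: u0 ∈ [-19/120, 7/240)
j=3 picked index 3: u0 ∈ [1/80, 1/5)
j=4 picked index 3: u0 ∈ [-7/80, 1/10)
j=5 picked index 4: u0 ∈ [0, 1/8)
j=6 picked index 4: u0 ∈ [-1/10, 1/40)
j=7 picked index 6: u0 ∈ [-3/40, 7/240)
j=8 picked index 7: u0 ∈ [-17/240, 13/240)
j=9 picked index 9: u0 ∈ [-1/40, 1/10)
intersection: [1/80, 1/40)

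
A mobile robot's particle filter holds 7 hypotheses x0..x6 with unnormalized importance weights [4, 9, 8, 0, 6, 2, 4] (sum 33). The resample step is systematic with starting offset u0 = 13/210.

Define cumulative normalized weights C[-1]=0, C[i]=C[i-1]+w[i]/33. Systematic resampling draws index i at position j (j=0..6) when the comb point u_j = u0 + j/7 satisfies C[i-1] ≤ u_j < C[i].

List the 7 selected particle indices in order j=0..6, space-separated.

0 1 1 2 2 4 6

C = [4/33, 13/33, 7/11, 7/11, 9/11, 29/33, 1]
j=0: u_0=13/210 ∈ [0, 4/33) → index 0
j=1: u_1=43/210 ∈ [4/33, 13/33) → index 1
j=2: u_2=73/210 ∈ [4/33, 13/33) → index 1
j=3: u_3=103/210 ∈ [13/33, 7/11) → index 2
j=4: u_4=19/30 ∈ [13/33, 7/11) → index 2
j=5: u_5=163/210 ∈ [7/11, 9/11) → index 4
j=6: u_6=193/210 ∈ [29/33, 1) → index 6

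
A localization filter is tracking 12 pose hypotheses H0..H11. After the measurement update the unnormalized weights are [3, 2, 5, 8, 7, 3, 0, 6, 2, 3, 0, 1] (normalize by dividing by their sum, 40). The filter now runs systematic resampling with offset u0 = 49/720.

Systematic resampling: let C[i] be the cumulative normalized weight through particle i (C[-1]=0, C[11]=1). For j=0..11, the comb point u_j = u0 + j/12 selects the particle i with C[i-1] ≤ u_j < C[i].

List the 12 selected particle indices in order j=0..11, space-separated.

0 2 2 3 3 4 4 5 7 7 9 11

C = [3/40, 1/8, 1/4, 9/20, 5/8, 7/10, 7/10, 17/20, 9/10, 39/40, 39/40, 1]
j=0: u_0=49/720 ∈ [0, 3/40) → index 0
j=1: u_1=109/720 ∈ [1/8, 1/4) → index 2
j=2: u_2=169/720 ∈ [1/8, 1/4) → index 2
j=3: u_3=229/720 ∈ [1/4, 9/20) → index 3
j=4: u_4=289/720 ∈ [1/4, 9/20) → index 3
j=5: u_5=349/720 ∈ [9/20, 5/8) → index 4
j=6: u_6=409/720 ∈ [9/20, 5/8) → index 4
j=7: u_7=469/720 ∈ [5/8, 7/10) → index 5
j=8: u_8=529/720 ∈ [7/10, 17/20) → index 7
j=9: u_9=589/720 ∈ [7/10, 17/20) → index 7
j=10: u_10=649/720 ∈ [9/10, 39/40) → index 9
j=11: u_11=709/720 ∈ [39/40, 1) → index 11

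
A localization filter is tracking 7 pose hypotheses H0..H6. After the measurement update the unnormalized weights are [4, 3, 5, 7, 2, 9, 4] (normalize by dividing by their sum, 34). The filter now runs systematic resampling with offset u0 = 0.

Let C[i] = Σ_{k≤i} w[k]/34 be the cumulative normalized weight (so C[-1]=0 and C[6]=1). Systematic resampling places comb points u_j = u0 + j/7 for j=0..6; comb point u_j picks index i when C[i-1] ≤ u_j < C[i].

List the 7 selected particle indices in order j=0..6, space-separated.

0 1 2 3 4 5 5

C = [2/17, 7/34, 6/17, 19/34, 21/34, 15/17, 1]
j=0: u_0=0 ∈ [0, 2/17) → index 0
j=1: u_1=1/7 ∈ [2/17, 7/34) → index 1
j=2: u_2=2/7 ∈ [7/34, 6/17) → index 2
j=3: u_3=3/7 ∈ [6/17, 19/34) → index 3
j=4: u_4=4/7 ∈ [19/34, 21/34) → index 4
j=5: u_5=5/7 ∈ [21/34, 15/17) → index 5
j=6: u_6=6/7 ∈ [21/34, 15/17) → index 5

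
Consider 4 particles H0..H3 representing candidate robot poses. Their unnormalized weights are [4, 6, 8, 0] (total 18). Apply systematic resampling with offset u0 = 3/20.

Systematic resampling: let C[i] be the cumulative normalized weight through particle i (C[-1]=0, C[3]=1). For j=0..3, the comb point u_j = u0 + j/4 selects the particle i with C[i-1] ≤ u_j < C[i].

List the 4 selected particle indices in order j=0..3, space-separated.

0 1 2 2

C = [2/9, 5/9, 1, 1]
j=0: u_0=3/20 ∈ [0, 2/9) → index 0
j=1: u_1=2/5 ∈ [2/9, 5/9) → index 1
j=2: u_2=13/20 ∈ [5/9, 1) → index 2
j=3: u_3=9/10 ∈ [5/9, 1) → index 2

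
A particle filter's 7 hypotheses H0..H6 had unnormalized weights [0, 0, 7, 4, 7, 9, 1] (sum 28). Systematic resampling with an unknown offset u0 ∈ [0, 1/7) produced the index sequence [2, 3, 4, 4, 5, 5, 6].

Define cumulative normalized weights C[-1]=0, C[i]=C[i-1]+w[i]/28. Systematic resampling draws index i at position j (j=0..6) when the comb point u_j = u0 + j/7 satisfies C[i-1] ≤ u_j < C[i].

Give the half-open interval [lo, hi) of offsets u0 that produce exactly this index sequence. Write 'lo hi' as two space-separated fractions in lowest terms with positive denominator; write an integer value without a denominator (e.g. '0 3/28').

C = [0, 0, 1/4, 11/28, 9/14, 27/28, 1]
j=0 picked index 2: u0 ∈ [0, 1/4)
j=1 picked index 3: u0 ∈ [3/28, 1/4)
j=2 picked index 4: u0 ∈ [3/28, 5/14)
j=3 picked index 4: u0 ∈ [-1/28, 3/14)
j=4 picked index 5: u0 ∈ [1/14, 11/28)
j=5 picked index 5: u0 ∈ [-1/14, 1/4)
j=6 picked index 6: u0 ∈ [3/28, 1/7)
intersection: [3/28, 1/7)

3/28 1/7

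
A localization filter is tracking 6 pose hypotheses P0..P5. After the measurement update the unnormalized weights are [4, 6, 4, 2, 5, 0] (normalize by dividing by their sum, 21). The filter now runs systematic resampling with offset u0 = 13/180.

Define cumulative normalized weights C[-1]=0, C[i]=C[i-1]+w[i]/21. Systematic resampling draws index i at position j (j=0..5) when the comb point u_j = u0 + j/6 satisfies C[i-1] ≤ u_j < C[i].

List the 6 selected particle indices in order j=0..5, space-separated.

C = [4/21, 10/21, 2/3, 16/21, 1, 1]
j=0: u_0=13/180 ∈ [0, 4/21) → index 0
j=1: u_1=43/180 ∈ [4/21, 10/21) → index 1
j=2: u_2=73/180 ∈ [4/21, 10/21) → index 1
j=3: u_3=103/180 ∈ [10/21, 2/3) → index 2
j=4: u_4=133/180 ∈ [2/3, 16/21) → index 3
j=5: u_5=163/180 ∈ [16/21, 1) → index 4

0 1 1 2 3 4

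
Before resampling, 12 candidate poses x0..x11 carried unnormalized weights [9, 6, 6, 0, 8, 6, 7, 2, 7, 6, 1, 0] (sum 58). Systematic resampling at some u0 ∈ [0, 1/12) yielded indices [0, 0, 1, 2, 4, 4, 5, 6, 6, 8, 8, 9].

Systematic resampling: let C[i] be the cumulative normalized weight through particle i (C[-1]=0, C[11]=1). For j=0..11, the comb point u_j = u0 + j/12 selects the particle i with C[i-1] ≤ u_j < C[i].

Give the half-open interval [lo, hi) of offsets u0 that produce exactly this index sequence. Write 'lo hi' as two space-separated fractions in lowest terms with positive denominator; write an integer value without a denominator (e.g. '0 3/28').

5/174 4/87

C = [9/58, 15/58, 21/58, 21/58, 1/2, 35/58, 21/29, 22/29, 51/58, 57/58, 1, 1]
j=0 picked index 0: u0 ∈ [0, 9/58)
j=1 picked index 0: u0 ∈ [-1/12, 25/348)
j=2 picked index 1: u0 ∈ [-1/87, 8/87)
j=3 picked index 2: u0 ∈ [1/116, 13/116)
j=4 picked index 4: u0 ∈ [5/174, 1/6)
j=5 picked index 4: u0 ∈ [-19/348, 1/12)
j=6 picked index 5: u0 ∈ [0, 3/29)
j=7 picked index 6: u0 ∈ [7/348, 49/348)
j=8 picked index 6: u0 ∈ [-11/174, 5/87)
j=9 picked index 8: u0 ∈ [1/116, 15/116)
j=10 picked index 8: u0 ∈ [-13/174, 4/87)
j=11 picked index 9: u0 ∈ [-13/348, 23/348)
intersection: [5/174, 4/87)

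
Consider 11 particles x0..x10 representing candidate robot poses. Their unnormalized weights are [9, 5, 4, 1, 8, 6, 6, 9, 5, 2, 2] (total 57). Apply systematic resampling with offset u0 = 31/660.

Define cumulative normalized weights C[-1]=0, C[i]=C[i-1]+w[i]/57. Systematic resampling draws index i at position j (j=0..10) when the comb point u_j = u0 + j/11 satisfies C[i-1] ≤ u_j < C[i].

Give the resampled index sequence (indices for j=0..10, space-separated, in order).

C = [3/19, 14/57, 6/19, 1/3, 9/19, 11/19, 13/19, 16/19, 53/57, 55/57, 1]
j=0: u_0=31/660 ∈ [0, 3/19) → index 0
j=1: u_1=91/660 ∈ [0, 3/19) → index 0
j=2: u_2=151/660 ∈ [3/19, 14/57) → index 1
j=3: u_3=211/660 ∈ [6/19, 1/3) → index 3
j=4: u_4=271/660 ∈ [1/3, 9/19) → index 4
j=5: u_5=331/660 ∈ [9/19, 11/19) → index 5
j=6: u_6=391/660 ∈ [11/19, 13/19) → index 6
j=7: u_7=41/60 ∈ [11/19, 13/19) → index 6
j=8: u_8=511/660 ∈ [13/19, 16/19) → index 7
j=9: u_9=571/660 ∈ [16/19, 53/57) → index 8
j=10: u_10=631/660 ∈ [53/57, 55/57) → index 9

0 0 1 3 4 5 6 6 7 8 9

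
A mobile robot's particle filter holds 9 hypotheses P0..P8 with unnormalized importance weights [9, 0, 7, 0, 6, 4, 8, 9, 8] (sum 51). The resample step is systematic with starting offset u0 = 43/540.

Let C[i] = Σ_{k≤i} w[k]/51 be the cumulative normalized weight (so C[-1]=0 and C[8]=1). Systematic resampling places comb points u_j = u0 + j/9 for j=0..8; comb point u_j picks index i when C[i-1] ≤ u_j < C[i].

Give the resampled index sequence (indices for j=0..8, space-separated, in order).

0 2 2 4 6 6 7 8 8

C = [3/17, 3/17, 16/51, 16/51, 22/51, 26/51, 2/3, 43/51, 1]
j=0: u_0=43/540 ∈ [0, 3/17) → index 0
j=1: u_1=103/540 ∈ [3/17, 16/51) → index 2
j=2: u_2=163/540 ∈ [3/17, 16/51) → index 2
j=3: u_3=223/540 ∈ [16/51, 22/51) → index 4
j=4: u_4=283/540 ∈ [26/51, 2/3) → index 6
j=5: u_5=343/540 ∈ [26/51, 2/3) → index 6
j=6: u_6=403/540 ∈ [2/3, 43/51) → index 7
j=7: u_7=463/540 ∈ [43/51, 1) → index 8
j=8: u_8=523/540 ∈ [43/51, 1) → index 8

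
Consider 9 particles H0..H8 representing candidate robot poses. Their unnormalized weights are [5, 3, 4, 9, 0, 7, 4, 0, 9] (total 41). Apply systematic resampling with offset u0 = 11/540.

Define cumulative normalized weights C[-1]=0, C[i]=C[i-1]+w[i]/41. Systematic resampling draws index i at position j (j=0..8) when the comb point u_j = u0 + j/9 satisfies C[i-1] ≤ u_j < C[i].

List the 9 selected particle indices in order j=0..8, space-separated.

0 1 2 3 3 5 6 8 8

C = [5/41, 8/41, 12/41, 21/41, 21/41, 28/41, 32/41, 32/41, 1]
j=0: u_0=11/540 ∈ [0, 5/41) → index 0
j=1: u_1=71/540 ∈ [5/41, 8/41) → index 1
j=2: u_2=131/540 ∈ [8/41, 12/41) → index 2
j=3: u_3=191/540 ∈ [12/41, 21/41) → index 3
j=4: u_4=251/540 ∈ [12/41, 21/41) → index 3
j=5: u_5=311/540 ∈ [21/41, 28/41) → index 5
j=6: u_6=371/540 ∈ [28/41, 32/41) → index 6
j=7: u_7=431/540 ∈ [32/41, 1) → index 8
j=8: u_8=491/540 ∈ [32/41, 1) → index 8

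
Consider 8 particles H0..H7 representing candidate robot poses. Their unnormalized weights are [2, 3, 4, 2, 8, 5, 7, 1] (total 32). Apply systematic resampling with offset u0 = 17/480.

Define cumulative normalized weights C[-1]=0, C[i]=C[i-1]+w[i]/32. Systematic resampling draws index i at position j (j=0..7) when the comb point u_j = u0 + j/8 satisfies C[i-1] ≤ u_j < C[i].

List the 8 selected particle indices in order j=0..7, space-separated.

0 2 3 4 4 5 6 6

C = [1/16, 5/32, 9/32, 11/32, 19/32, 3/4, 31/32, 1]
j=0: u_0=17/480 ∈ [0, 1/16) → index 0
j=1: u_1=77/480 ∈ [5/32, 9/32) → index 2
j=2: u_2=137/480 ∈ [9/32, 11/32) → index 3
j=3: u_3=197/480 ∈ [11/32, 19/32) → index 4
j=4: u_4=257/480 ∈ [11/32, 19/32) → index 4
j=5: u_5=317/480 ∈ [19/32, 3/4) → index 5
j=6: u_6=377/480 ∈ [3/4, 31/32) → index 6
j=7: u_7=437/480 ∈ [3/4, 31/32) → index 6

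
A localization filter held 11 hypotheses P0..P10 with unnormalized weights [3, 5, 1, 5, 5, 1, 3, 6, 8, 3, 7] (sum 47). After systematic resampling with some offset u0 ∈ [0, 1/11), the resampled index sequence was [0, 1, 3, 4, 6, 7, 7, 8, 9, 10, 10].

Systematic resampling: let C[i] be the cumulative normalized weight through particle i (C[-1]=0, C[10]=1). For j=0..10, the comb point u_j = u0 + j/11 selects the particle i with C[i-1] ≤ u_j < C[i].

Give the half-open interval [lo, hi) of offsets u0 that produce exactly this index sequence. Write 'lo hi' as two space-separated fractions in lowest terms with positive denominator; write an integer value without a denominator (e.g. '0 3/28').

C = [3/47, 8/47, 9/47, 14/47, 19/47, 20/47, 23/47, 29/47, 37/47, 40/47, 1]
j=0 picked index 0: u0 ∈ [0, 3/47)
j=1 picked index 1: u0 ∈ [-14/517, 41/517)
j=2 picked index 3: u0 ∈ [5/517, 60/517)
j=3 picked index 4: u0 ∈ [13/517, 68/517)
j=4 picked index 6: u0 ∈ [32/517, 65/517)
j=5 picked index 7: u0 ∈ [18/517, 84/517)
j=6 picked index 7: u0 ∈ [-29/517, 37/517)
j=7 picked index 8: u0 ∈ [-10/517, 78/517)
j=8 picked index 9: u0 ∈ [31/517, 64/517)
j=9 picked index 10: u0 ∈ [17/517, 2/11)
j=10 picked index 10: u0 ∈ [-30/517, 1/11)
intersection: [32/517, 3/47)

32/517 3/47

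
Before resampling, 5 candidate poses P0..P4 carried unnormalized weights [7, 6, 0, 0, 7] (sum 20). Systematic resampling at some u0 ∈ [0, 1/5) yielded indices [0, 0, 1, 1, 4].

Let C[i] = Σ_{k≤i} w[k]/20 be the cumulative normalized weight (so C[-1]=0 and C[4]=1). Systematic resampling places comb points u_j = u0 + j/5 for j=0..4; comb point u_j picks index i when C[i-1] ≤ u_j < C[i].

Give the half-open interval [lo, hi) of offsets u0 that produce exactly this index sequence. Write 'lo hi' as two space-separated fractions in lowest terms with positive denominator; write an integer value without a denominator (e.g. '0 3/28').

C = [7/20, 13/20, 13/20, 13/20, 1]
j=0 picked index 0: u0 ∈ [0, 7/20)
j=1 picked index 0: u0 ∈ [-1/5, 3/20)
j=2 picked index 1: u0 ∈ [-1/20, 1/4)
j=3 picked index 1: u0 ∈ [-1/4, 1/20)
j=4 picked index 4: u0 ∈ [-3/20, 1/5)
intersection: [0, 1/20)

0 1/20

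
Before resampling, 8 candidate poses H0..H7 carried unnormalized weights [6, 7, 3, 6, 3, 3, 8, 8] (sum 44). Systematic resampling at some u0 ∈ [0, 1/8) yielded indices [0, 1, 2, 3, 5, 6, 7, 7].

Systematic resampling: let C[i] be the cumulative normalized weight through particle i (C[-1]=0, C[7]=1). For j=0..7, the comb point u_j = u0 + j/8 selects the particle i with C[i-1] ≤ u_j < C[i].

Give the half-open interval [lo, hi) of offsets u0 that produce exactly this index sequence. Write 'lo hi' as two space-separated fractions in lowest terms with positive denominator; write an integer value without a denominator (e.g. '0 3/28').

3/44 5/44

C = [3/22, 13/44, 4/11, 1/2, 25/44, 7/11, 9/11, 1]
j=0 picked index 0: u0 ∈ [0, 3/22)
j=1 picked index 1: u0 ∈ [1/88, 15/88)
j=2 picked index 2: u0 ∈ [1/22, 5/44)
j=3 picked index 3: u0 ∈ [-1/88, 1/8)
j=4 picked index 5: u0 ∈ [3/44, 3/22)
j=5 picked index 6: u0 ∈ [1/88, 17/88)
j=6 picked index 7: u0 ∈ [3/44, 1/4)
j=7 picked index 7: u0 ∈ [-5/88, 1/8)
intersection: [3/44, 5/44)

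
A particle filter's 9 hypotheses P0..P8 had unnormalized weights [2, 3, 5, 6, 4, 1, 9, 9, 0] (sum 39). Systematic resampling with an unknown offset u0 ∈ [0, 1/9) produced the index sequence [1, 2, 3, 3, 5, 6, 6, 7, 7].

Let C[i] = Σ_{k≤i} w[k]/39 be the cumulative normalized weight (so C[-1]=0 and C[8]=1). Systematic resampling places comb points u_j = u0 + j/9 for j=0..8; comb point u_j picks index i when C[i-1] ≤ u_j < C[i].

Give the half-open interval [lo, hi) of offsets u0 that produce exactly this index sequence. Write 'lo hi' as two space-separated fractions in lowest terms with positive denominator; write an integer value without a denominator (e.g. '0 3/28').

8/117 1/13

C = [2/39, 5/39, 10/39, 16/39, 20/39, 7/13, 10/13, 1, 1]
j=0 picked index 1: u0 ∈ [2/39, 5/39)
j=1 picked index 2: u0 ∈ [2/117, 17/117)
j=2 picked index 3: u0 ∈ [4/117, 22/117)
j=3 picked index 3: u0 ∈ [-1/13, 1/13)
j=4 picked index 5: u0 ∈ [8/117, 11/117)
j=5 picked index 6: u0 ∈ [-2/117, 25/117)
j=6 picked index 6: u0 ∈ [-5/39, 4/39)
j=7 picked index 7: u0 ∈ [-1/117, 2/9)
j=8 picked index 7: u0 ∈ [-14/117, 1/9)
intersection: [8/117, 1/13)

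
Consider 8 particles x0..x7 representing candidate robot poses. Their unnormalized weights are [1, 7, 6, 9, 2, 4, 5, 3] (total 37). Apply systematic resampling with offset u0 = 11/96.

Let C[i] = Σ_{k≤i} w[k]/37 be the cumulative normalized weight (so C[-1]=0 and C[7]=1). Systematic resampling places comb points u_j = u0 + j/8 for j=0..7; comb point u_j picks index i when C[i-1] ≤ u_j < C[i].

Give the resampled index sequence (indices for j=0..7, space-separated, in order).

1 2 2 3 3 5 6 7

C = [1/37, 8/37, 14/37, 23/37, 25/37, 29/37, 34/37, 1]
j=0: u_0=11/96 ∈ [1/37, 8/37) → index 1
j=1: u_1=23/96 ∈ [8/37, 14/37) → index 2
j=2: u_2=35/96 ∈ [8/37, 14/37) → index 2
j=3: u_3=47/96 ∈ [14/37, 23/37) → index 3
j=4: u_4=59/96 ∈ [14/37, 23/37) → index 3
j=5: u_5=71/96 ∈ [25/37, 29/37) → index 5
j=6: u_6=83/96 ∈ [29/37, 34/37) → index 6
j=7: u_7=95/96 ∈ [34/37, 1) → index 7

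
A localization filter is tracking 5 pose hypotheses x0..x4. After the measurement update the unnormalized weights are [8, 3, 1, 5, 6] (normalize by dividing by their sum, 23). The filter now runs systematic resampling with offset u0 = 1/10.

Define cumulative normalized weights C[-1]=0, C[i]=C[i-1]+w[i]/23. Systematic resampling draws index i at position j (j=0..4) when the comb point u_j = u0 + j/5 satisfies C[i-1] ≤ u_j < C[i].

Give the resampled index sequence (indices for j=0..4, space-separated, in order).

C = [8/23, 11/23, 12/23, 17/23, 1]
j=0: u_0=1/10 ∈ [0, 8/23) → index 0
j=1: u_1=3/10 ∈ [0, 8/23) → index 0
j=2: u_2=1/2 ∈ [11/23, 12/23) → index 2
j=3: u_3=7/10 ∈ [12/23, 17/23) → index 3
j=4: u_4=9/10 ∈ [17/23, 1) → index 4

0 0 2 3 4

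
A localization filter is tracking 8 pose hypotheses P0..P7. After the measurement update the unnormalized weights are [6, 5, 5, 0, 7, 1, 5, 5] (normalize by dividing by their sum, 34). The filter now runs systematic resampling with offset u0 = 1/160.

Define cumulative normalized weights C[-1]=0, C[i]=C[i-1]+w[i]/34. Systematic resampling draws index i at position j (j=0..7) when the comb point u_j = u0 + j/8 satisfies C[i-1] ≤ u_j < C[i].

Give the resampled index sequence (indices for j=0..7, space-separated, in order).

0 0 1 2 4 4 6 7

C = [3/17, 11/34, 8/17, 8/17, 23/34, 12/17, 29/34, 1]
j=0: u_0=1/160 ∈ [0, 3/17) → index 0
j=1: u_1=21/160 ∈ [0, 3/17) → index 0
j=2: u_2=41/160 ∈ [3/17, 11/34) → index 1
j=3: u_3=61/160 ∈ [11/34, 8/17) → index 2
j=4: u_4=81/160 ∈ [8/17, 23/34) → index 4
j=5: u_5=101/160 ∈ [8/17, 23/34) → index 4
j=6: u_6=121/160 ∈ [12/17, 29/34) → index 6
j=7: u_7=141/160 ∈ [29/34, 1) → index 7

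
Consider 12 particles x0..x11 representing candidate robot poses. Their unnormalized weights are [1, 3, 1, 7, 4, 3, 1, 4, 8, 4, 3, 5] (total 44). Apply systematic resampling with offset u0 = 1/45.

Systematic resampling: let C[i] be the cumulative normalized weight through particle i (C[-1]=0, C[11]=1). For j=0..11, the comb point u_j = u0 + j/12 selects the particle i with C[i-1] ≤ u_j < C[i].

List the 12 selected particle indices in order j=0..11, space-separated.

0 2 3 3 4 6 7 8 8 9 10 11

C = [1/44, 1/11, 5/44, 3/11, 4/11, 19/44, 5/11, 6/11, 8/11, 9/11, 39/44, 1]
j=0: u_0=1/45 ∈ [0, 1/44) → index 0
j=1: u_1=19/180 ∈ [1/11, 5/44) → index 2
j=2: u_2=17/90 ∈ [5/44, 3/11) → index 3
j=3: u_3=49/180 ∈ [5/44, 3/11) → index 3
j=4: u_4=16/45 ∈ [3/11, 4/11) → index 4
j=5: u_5=79/180 ∈ [19/44, 5/11) → index 6
j=6: u_6=47/90 ∈ [5/11, 6/11) → index 7
j=7: u_7=109/180 ∈ [6/11, 8/11) → index 8
j=8: u_8=31/45 ∈ [6/11, 8/11) → index 8
j=9: u_9=139/180 ∈ [8/11, 9/11) → index 9
j=10: u_10=77/90 ∈ [9/11, 39/44) → index 10
j=11: u_11=169/180 ∈ [39/44, 1) → index 11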